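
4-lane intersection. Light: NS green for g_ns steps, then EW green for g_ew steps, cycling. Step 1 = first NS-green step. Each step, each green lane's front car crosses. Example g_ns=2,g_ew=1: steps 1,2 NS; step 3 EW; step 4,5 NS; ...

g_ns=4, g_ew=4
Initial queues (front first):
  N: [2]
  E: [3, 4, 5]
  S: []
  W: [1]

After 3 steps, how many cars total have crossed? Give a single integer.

Step 1 [NS]: N:car2-GO,E:wait,S:empty,W:wait | queues: N=0 E=3 S=0 W=1
Step 2 [NS]: N:empty,E:wait,S:empty,W:wait | queues: N=0 E=3 S=0 W=1
Step 3 [NS]: N:empty,E:wait,S:empty,W:wait | queues: N=0 E=3 S=0 W=1
Cars crossed by step 3: 1

Answer: 1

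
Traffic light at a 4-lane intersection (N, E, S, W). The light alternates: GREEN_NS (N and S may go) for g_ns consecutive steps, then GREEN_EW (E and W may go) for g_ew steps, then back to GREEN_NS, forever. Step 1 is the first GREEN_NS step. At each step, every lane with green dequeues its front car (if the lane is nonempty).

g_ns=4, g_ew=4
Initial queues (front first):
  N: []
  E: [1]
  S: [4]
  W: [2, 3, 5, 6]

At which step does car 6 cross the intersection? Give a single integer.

Step 1 [NS]: N:empty,E:wait,S:car4-GO,W:wait | queues: N=0 E=1 S=0 W=4
Step 2 [NS]: N:empty,E:wait,S:empty,W:wait | queues: N=0 E=1 S=0 W=4
Step 3 [NS]: N:empty,E:wait,S:empty,W:wait | queues: N=0 E=1 S=0 W=4
Step 4 [NS]: N:empty,E:wait,S:empty,W:wait | queues: N=0 E=1 S=0 W=4
Step 5 [EW]: N:wait,E:car1-GO,S:wait,W:car2-GO | queues: N=0 E=0 S=0 W=3
Step 6 [EW]: N:wait,E:empty,S:wait,W:car3-GO | queues: N=0 E=0 S=0 W=2
Step 7 [EW]: N:wait,E:empty,S:wait,W:car5-GO | queues: N=0 E=0 S=0 W=1
Step 8 [EW]: N:wait,E:empty,S:wait,W:car6-GO | queues: N=0 E=0 S=0 W=0
Car 6 crosses at step 8

8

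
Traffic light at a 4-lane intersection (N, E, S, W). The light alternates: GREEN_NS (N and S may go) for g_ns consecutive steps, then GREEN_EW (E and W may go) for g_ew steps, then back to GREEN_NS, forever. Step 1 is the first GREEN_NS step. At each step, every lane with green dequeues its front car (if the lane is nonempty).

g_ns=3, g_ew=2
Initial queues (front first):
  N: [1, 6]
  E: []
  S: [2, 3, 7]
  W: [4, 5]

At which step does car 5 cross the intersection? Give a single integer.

Step 1 [NS]: N:car1-GO,E:wait,S:car2-GO,W:wait | queues: N=1 E=0 S=2 W=2
Step 2 [NS]: N:car6-GO,E:wait,S:car3-GO,W:wait | queues: N=0 E=0 S=1 W=2
Step 3 [NS]: N:empty,E:wait,S:car7-GO,W:wait | queues: N=0 E=0 S=0 W=2
Step 4 [EW]: N:wait,E:empty,S:wait,W:car4-GO | queues: N=0 E=0 S=0 W=1
Step 5 [EW]: N:wait,E:empty,S:wait,W:car5-GO | queues: N=0 E=0 S=0 W=0
Car 5 crosses at step 5

5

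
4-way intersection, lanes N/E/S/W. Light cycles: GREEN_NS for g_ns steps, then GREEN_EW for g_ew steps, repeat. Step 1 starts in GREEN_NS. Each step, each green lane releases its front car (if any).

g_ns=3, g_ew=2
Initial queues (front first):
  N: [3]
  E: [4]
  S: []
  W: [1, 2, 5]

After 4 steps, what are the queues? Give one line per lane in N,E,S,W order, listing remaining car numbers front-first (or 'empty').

Step 1 [NS]: N:car3-GO,E:wait,S:empty,W:wait | queues: N=0 E=1 S=0 W=3
Step 2 [NS]: N:empty,E:wait,S:empty,W:wait | queues: N=0 E=1 S=0 W=3
Step 3 [NS]: N:empty,E:wait,S:empty,W:wait | queues: N=0 E=1 S=0 W=3
Step 4 [EW]: N:wait,E:car4-GO,S:wait,W:car1-GO | queues: N=0 E=0 S=0 W=2

N: empty
E: empty
S: empty
W: 2 5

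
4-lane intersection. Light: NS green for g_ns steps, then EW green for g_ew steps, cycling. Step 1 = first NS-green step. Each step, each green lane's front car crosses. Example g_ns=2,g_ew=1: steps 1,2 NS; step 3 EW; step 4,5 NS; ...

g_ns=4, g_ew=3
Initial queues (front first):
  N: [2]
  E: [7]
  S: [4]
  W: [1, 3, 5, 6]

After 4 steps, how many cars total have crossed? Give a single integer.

Answer: 2

Derivation:
Step 1 [NS]: N:car2-GO,E:wait,S:car4-GO,W:wait | queues: N=0 E=1 S=0 W=4
Step 2 [NS]: N:empty,E:wait,S:empty,W:wait | queues: N=0 E=1 S=0 W=4
Step 3 [NS]: N:empty,E:wait,S:empty,W:wait | queues: N=0 E=1 S=0 W=4
Step 4 [NS]: N:empty,E:wait,S:empty,W:wait | queues: N=0 E=1 S=0 W=4
Cars crossed by step 4: 2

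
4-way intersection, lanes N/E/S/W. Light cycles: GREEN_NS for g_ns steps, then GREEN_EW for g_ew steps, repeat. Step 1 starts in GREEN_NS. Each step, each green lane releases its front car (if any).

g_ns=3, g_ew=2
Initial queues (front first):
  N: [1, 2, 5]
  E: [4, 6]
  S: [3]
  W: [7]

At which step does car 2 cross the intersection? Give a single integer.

Step 1 [NS]: N:car1-GO,E:wait,S:car3-GO,W:wait | queues: N=2 E=2 S=0 W=1
Step 2 [NS]: N:car2-GO,E:wait,S:empty,W:wait | queues: N=1 E=2 S=0 W=1
Step 3 [NS]: N:car5-GO,E:wait,S:empty,W:wait | queues: N=0 E=2 S=0 W=1
Step 4 [EW]: N:wait,E:car4-GO,S:wait,W:car7-GO | queues: N=0 E=1 S=0 W=0
Step 5 [EW]: N:wait,E:car6-GO,S:wait,W:empty | queues: N=0 E=0 S=0 W=0
Car 2 crosses at step 2

2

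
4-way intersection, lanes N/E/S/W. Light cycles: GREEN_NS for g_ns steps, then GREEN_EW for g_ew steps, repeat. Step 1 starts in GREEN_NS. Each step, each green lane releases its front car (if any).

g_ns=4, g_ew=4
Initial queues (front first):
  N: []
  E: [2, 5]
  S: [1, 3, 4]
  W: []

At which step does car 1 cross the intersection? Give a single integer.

Step 1 [NS]: N:empty,E:wait,S:car1-GO,W:wait | queues: N=0 E=2 S=2 W=0
Step 2 [NS]: N:empty,E:wait,S:car3-GO,W:wait | queues: N=0 E=2 S=1 W=0
Step 3 [NS]: N:empty,E:wait,S:car4-GO,W:wait | queues: N=0 E=2 S=0 W=0
Step 4 [NS]: N:empty,E:wait,S:empty,W:wait | queues: N=0 E=2 S=0 W=0
Step 5 [EW]: N:wait,E:car2-GO,S:wait,W:empty | queues: N=0 E=1 S=0 W=0
Step 6 [EW]: N:wait,E:car5-GO,S:wait,W:empty | queues: N=0 E=0 S=0 W=0
Car 1 crosses at step 1

1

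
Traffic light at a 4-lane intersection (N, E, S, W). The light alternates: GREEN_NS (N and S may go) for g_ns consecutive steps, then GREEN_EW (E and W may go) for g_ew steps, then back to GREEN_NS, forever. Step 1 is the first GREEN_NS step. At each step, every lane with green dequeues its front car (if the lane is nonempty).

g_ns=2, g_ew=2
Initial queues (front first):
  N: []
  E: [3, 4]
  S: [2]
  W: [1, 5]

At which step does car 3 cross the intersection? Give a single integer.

Step 1 [NS]: N:empty,E:wait,S:car2-GO,W:wait | queues: N=0 E=2 S=0 W=2
Step 2 [NS]: N:empty,E:wait,S:empty,W:wait | queues: N=0 E=2 S=0 W=2
Step 3 [EW]: N:wait,E:car3-GO,S:wait,W:car1-GO | queues: N=0 E=1 S=0 W=1
Step 4 [EW]: N:wait,E:car4-GO,S:wait,W:car5-GO | queues: N=0 E=0 S=0 W=0
Car 3 crosses at step 3

3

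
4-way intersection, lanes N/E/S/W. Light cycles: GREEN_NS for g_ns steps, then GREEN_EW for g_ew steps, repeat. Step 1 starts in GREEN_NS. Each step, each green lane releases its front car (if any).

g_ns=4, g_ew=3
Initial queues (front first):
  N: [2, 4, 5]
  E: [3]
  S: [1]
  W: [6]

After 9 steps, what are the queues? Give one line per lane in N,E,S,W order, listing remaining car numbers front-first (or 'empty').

Step 1 [NS]: N:car2-GO,E:wait,S:car1-GO,W:wait | queues: N=2 E=1 S=0 W=1
Step 2 [NS]: N:car4-GO,E:wait,S:empty,W:wait | queues: N=1 E=1 S=0 W=1
Step 3 [NS]: N:car5-GO,E:wait,S:empty,W:wait | queues: N=0 E=1 S=0 W=1
Step 4 [NS]: N:empty,E:wait,S:empty,W:wait | queues: N=0 E=1 S=0 W=1
Step 5 [EW]: N:wait,E:car3-GO,S:wait,W:car6-GO | queues: N=0 E=0 S=0 W=0

N: empty
E: empty
S: empty
W: empty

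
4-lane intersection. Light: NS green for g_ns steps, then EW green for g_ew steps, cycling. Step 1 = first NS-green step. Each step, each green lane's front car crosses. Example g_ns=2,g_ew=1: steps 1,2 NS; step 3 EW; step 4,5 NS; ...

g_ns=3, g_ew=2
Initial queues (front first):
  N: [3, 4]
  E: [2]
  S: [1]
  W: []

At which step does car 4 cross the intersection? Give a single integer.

Step 1 [NS]: N:car3-GO,E:wait,S:car1-GO,W:wait | queues: N=1 E=1 S=0 W=0
Step 2 [NS]: N:car4-GO,E:wait,S:empty,W:wait | queues: N=0 E=1 S=0 W=0
Step 3 [NS]: N:empty,E:wait,S:empty,W:wait | queues: N=0 E=1 S=0 W=0
Step 4 [EW]: N:wait,E:car2-GO,S:wait,W:empty | queues: N=0 E=0 S=0 W=0
Car 4 crosses at step 2

2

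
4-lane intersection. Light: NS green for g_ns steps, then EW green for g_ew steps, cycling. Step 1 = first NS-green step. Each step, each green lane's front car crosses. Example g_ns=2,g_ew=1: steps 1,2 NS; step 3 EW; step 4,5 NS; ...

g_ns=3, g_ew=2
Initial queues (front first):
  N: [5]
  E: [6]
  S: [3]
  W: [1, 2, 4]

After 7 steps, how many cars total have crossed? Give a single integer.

Answer: 5

Derivation:
Step 1 [NS]: N:car5-GO,E:wait,S:car3-GO,W:wait | queues: N=0 E=1 S=0 W=3
Step 2 [NS]: N:empty,E:wait,S:empty,W:wait | queues: N=0 E=1 S=0 W=3
Step 3 [NS]: N:empty,E:wait,S:empty,W:wait | queues: N=0 E=1 S=0 W=3
Step 4 [EW]: N:wait,E:car6-GO,S:wait,W:car1-GO | queues: N=0 E=0 S=0 W=2
Step 5 [EW]: N:wait,E:empty,S:wait,W:car2-GO | queues: N=0 E=0 S=0 W=1
Step 6 [NS]: N:empty,E:wait,S:empty,W:wait | queues: N=0 E=0 S=0 W=1
Step 7 [NS]: N:empty,E:wait,S:empty,W:wait | queues: N=0 E=0 S=0 W=1
Cars crossed by step 7: 5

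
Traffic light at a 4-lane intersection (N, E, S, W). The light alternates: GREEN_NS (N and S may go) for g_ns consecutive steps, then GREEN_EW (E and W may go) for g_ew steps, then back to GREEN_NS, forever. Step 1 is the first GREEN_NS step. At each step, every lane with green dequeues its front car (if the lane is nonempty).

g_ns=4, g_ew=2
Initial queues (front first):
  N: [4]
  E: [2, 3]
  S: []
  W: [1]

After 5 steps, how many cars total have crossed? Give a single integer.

Answer: 3

Derivation:
Step 1 [NS]: N:car4-GO,E:wait,S:empty,W:wait | queues: N=0 E=2 S=0 W=1
Step 2 [NS]: N:empty,E:wait,S:empty,W:wait | queues: N=0 E=2 S=0 W=1
Step 3 [NS]: N:empty,E:wait,S:empty,W:wait | queues: N=0 E=2 S=0 W=1
Step 4 [NS]: N:empty,E:wait,S:empty,W:wait | queues: N=0 E=2 S=0 W=1
Step 5 [EW]: N:wait,E:car2-GO,S:wait,W:car1-GO | queues: N=0 E=1 S=0 W=0
Cars crossed by step 5: 3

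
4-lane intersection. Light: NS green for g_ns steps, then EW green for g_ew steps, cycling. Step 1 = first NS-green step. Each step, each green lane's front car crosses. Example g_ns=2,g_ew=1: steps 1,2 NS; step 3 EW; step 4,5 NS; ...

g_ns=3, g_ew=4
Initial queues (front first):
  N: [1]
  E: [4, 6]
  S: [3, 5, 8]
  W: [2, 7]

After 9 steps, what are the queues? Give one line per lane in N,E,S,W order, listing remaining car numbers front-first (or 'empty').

Step 1 [NS]: N:car1-GO,E:wait,S:car3-GO,W:wait | queues: N=0 E=2 S=2 W=2
Step 2 [NS]: N:empty,E:wait,S:car5-GO,W:wait | queues: N=0 E=2 S=1 W=2
Step 3 [NS]: N:empty,E:wait,S:car8-GO,W:wait | queues: N=0 E=2 S=0 W=2
Step 4 [EW]: N:wait,E:car4-GO,S:wait,W:car2-GO | queues: N=0 E=1 S=0 W=1
Step 5 [EW]: N:wait,E:car6-GO,S:wait,W:car7-GO | queues: N=0 E=0 S=0 W=0

N: empty
E: empty
S: empty
W: empty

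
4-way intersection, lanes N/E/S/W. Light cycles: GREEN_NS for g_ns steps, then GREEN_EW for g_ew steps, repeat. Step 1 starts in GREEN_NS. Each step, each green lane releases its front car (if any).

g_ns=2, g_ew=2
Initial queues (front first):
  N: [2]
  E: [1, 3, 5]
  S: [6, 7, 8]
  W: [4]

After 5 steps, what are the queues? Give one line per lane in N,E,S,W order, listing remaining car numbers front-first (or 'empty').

Step 1 [NS]: N:car2-GO,E:wait,S:car6-GO,W:wait | queues: N=0 E=3 S=2 W=1
Step 2 [NS]: N:empty,E:wait,S:car7-GO,W:wait | queues: N=0 E=3 S=1 W=1
Step 3 [EW]: N:wait,E:car1-GO,S:wait,W:car4-GO | queues: N=0 E=2 S=1 W=0
Step 4 [EW]: N:wait,E:car3-GO,S:wait,W:empty | queues: N=0 E=1 S=1 W=0
Step 5 [NS]: N:empty,E:wait,S:car8-GO,W:wait | queues: N=0 E=1 S=0 W=0

N: empty
E: 5
S: empty
W: empty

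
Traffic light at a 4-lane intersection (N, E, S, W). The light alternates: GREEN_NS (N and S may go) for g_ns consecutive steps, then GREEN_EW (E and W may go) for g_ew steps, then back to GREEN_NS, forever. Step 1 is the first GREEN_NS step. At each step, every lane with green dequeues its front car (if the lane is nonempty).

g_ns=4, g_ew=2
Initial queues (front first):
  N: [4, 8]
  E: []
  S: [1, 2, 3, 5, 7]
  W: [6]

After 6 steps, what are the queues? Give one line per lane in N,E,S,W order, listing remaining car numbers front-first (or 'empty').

Step 1 [NS]: N:car4-GO,E:wait,S:car1-GO,W:wait | queues: N=1 E=0 S=4 W=1
Step 2 [NS]: N:car8-GO,E:wait,S:car2-GO,W:wait | queues: N=0 E=0 S=3 W=1
Step 3 [NS]: N:empty,E:wait,S:car3-GO,W:wait | queues: N=0 E=0 S=2 W=1
Step 4 [NS]: N:empty,E:wait,S:car5-GO,W:wait | queues: N=0 E=0 S=1 W=1
Step 5 [EW]: N:wait,E:empty,S:wait,W:car6-GO | queues: N=0 E=0 S=1 W=0
Step 6 [EW]: N:wait,E:empty,S:wait,W:empty | queues: N=0 E=0 S=1 W=0

N: empty
E: empty
S: 7
W: empty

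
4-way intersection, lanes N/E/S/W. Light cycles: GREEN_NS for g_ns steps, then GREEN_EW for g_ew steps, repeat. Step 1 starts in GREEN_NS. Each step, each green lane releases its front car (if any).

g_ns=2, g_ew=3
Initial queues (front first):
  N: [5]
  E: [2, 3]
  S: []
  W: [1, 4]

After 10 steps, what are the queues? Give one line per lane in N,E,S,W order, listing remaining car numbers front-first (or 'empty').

Step 1 [NS]: N:car5-GO,E:wait,S:empty,W:wait | queues: N=0 E=2 S=0 W=2
Step 2 [NS]: N:empty,E:wait,S:empty,W:wait | queues: N=0 E=2 S=0 W=2
Step 3 [EW]: N:wait,E:car2-GO,S:wait,W:car1-GO | queues: N=0 E=1 S=0 W=1
Step 4 [EW]: N:wait,E:car3-GO,S:wait,W:car4-GO | queues: N=0 E=0 S=0 W=0

N: empty
E: empty
S: empty
W: empty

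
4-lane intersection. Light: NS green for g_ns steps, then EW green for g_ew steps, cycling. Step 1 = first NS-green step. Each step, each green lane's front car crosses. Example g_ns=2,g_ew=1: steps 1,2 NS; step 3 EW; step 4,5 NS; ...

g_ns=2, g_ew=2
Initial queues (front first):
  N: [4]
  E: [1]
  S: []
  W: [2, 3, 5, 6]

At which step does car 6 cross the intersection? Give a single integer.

Step 1 [NS]: N:car4-GO,E:wait,S:empty,W:wait | queues: N=0 E=1 S=0 W=4
Step 2 [NS]: N:empty,E:wait,S:empty,W:wait | queues: N=0 E=1 S=0 W=4
Step 3 [EW]: N:wait,E:car1-GO,S:wait,W:car2-GO | queues: N=0 E=0 S=0 W=3
Step 4 [EW]: N:wait,E:empty,S:wait,W:car3-GO | queues: N=0 E=0 S=0 W=2
Step 5 [NS]: N:empty,E:wait,S:empty,W:wait | queues: N=0 E=0 S=0 W=2
Step 6 [NS]: N:empty,E:wait,S:empty,W:wait | queues: N=0 E=0 S=0 W=2
Step 7 [EW]: N:wait,E:empty,S:wait,W:car5-GO | queues: N=0 E=0 S=0 W=1
Step 8 [EW]: N:wait,E:empty,S:wait,W:car6-GO | queues: N=0 E=0 S=0 W=0
Car 6 crosses at step 8

8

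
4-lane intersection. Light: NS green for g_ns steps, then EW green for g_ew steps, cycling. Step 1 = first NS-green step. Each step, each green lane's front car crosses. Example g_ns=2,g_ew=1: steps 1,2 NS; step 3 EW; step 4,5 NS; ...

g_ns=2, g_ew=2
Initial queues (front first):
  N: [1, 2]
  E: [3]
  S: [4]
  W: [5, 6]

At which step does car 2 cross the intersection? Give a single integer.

Step 1 [NS]: N:car1-GO,E:wait,S:car4-GO,W:wait | queues: N=1 E=1 S=0 W=2
Step 2 [NS]: N:car2-GO,E:wait,S:empty,W:wait | queues: N=0 E=1 S=0 W=2
Step 3 [EW]: N:wait,E:car3-GO,S:wait,W:car5-GO | queues: N=0 E=0 S=0 W=1
Step 4 [EW]: N:wait,E:empty,S:wait,W:car6-GO | queues: N=0 E=0 S=0 W=0
Car 2 crosses at step 2

2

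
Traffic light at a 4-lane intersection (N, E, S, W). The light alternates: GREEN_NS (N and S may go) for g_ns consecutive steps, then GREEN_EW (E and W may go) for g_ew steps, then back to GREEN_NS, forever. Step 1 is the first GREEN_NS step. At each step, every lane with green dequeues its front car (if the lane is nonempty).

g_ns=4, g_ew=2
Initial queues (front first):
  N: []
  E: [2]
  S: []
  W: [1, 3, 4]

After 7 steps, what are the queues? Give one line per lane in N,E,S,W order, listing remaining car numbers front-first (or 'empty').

Step 1 [NS]: N:empty,E:wait,S:empty,W:wait | queues: N=0 E=1 S=0 W=3
Step 2 [NS]: N:empty,E:wait,S:empty,W:wait | queues: N=0 E=1 S=0 W=3
Step 3 [NS]: N:empty,E:wait,S:empty,W:wait | queues: N=0 E=1 S=0 W=3
Step 4 [NS]: N:empty,E:wait,S:empty,W:wait | queues: N=0 E=1 S=0 W=3
Step 5 [EW]: N:wait,E:car2-GO,S:wait,W:car1-GO | queues: N=0 E=0 S=0 W=2
Step 6 [EW]: N:wait,E:empty,S:wait,W:car3-GO | queues: N=0 E=0 S=0 W=1
Step 7 [NS]: N:empty,E:wait,S:empty,W:wait | queues: N=0 E=0 S=0 W=1

N: empty
E: empty
S: empty
W: 4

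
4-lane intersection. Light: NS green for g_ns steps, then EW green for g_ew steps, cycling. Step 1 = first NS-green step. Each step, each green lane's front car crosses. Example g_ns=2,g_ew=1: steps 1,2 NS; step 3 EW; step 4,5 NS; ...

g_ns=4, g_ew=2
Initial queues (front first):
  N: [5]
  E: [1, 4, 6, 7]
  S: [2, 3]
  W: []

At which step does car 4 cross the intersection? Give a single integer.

Step 1 [NS]: N:car5-GO,E:wait,S:car2-GO,W:wait | queues: N=0 E=4 S=1 W=0
Step 2 [NS]: N:empty,E:wait,S:car3-GO,W:wait | queues: N=0 E=4 S=0 W=0
Step 3 [NS]: N:empty,E:wait,S:empty,W:wait | queues: N=0 E=4 S=0 W=0
Step 4 [NS]: N:empty,E:wait,S:empty,W:wait | queues: N=0 E=4 S=0 W=0
Step 5 [EW]: N:wait,E:car1-GO,S:wait,W:empty | queues: N=0 E=3 S=0 W=0
Step 6 [EW]: N:wait,E:car4-GO,S:wait,W:empty | queues: N=0 E=2 S=0 W=0
Step 7 [NS]: N:empty,E:wait,S:empty,W:wait | queues: N=0 E=2 S=0 W=0
Step 8 [NS]: N:empty,E:wait,S:empty,W:wait | queues: N=0 E=2 S=0 W=0
Step 9 [NS]: N:empty,E:wait,S:empty,W:wait | queues: N=0 E=2 S=0 W=0
Step 10 [NS]: N:empty,E:wait,S:empty,W:wait | queues: N=0 E=2 S=0 W=0
Step 11 [EW]: N:wait,E:car6-GO,S:wait,W:empty | queues: N=0 E=1 S=0 W=0
Step 12 [EW]: N:wait,E:car7-GO,S:wait,W:empty | queues: N=0 E=0 S=0 W=0
Car 4 crosses at step 6

6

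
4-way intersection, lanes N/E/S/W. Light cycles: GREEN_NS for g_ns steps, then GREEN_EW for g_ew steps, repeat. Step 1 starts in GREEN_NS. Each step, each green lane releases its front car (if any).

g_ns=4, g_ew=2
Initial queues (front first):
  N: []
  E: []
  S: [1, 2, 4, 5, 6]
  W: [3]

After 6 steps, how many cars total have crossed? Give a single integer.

Answer: 5

Derivation:
Step 1 [NS]: N:empty,E:wait,S:car1-GO,W:wait | queues: N=0 E=0 S=4 W=1
Step 2 [NS]: N:empty,E:wait,S:car2-GO,W:wait | queues: N=0 E=0 S=3 W=1
Step 3 [NS]: N:empty,E:wait,S:car4-GO,W:wait | queues: N=0 E=0 S=2 W=1
Step 4 [NS]: N:empty,E:wait,S:car5-GO,W:wait | queues: N=0 E=0 S=1 W=1
Step 5 [EW]: N:wait,E:empty,S:wait,W:car3-GO | queues: N=0 E=0 S=1 W=0
Step 6 [EW]: N:wait,E:empty,S:wait,W:empty | queues: N=0 E=0 S=1 W=0
Cars crossed by step 6: 5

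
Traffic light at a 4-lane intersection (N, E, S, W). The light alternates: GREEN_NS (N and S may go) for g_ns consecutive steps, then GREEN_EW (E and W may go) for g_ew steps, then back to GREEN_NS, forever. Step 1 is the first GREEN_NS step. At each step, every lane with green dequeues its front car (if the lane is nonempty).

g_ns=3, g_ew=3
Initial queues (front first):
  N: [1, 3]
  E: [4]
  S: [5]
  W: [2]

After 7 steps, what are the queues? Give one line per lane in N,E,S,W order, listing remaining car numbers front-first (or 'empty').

Step 1 [NS]: N:car1-GO,E:wait,S:car5-GO,W:wait | queues: N=1 E=1 S=0 W=1
Step 2 [NS]: N:car3-GO,E:wait,S:empty,W:wait | queues: N=0 E=1 S=0 W=1
Step 3 [NS]: N:empty,E:wait,S:empty,W:wait | queues: N=0 E=1 S=0 W=1
Step 4 [EW]: N:wait,E:car4-GO,S:wait,W:car2-GO | queues: N=0 E=0 S=0 W=0

N: empty
E: empty
S: empty
W: empty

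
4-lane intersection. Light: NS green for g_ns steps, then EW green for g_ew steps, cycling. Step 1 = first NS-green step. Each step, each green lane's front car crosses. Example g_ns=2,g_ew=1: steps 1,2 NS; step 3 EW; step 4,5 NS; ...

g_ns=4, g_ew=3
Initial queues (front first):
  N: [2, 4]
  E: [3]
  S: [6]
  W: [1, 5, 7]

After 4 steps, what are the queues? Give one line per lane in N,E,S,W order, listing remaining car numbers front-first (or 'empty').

Step 1 [NS]: N:car2-GO,E:wait,S:car6-GO,W:wait | queues: N=1 E=1 S=0 W=3
Step 2 [NS]: N:car4-GO,E:wait,S:empty,W:wait | queues: N=0 E=1 S=0 W=3
Step 3 [NS]: N:empty,E:wait,S:empty,W:wait | queues: N=0 E=1 S=0 W=3
Step 4 [NS]: N:empty,E:wait,S:empty,W:wait | queues: N=0 E=1 S=0 W=3

N: empty
E: 3
S: empty
W: 1 5 7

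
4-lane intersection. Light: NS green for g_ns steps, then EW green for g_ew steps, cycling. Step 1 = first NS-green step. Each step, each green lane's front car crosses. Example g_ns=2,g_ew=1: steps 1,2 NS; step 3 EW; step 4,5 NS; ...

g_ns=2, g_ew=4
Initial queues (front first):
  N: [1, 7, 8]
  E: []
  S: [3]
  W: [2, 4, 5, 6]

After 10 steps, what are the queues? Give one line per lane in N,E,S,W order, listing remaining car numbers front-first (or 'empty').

Step 1 [NS]: N:car1-GO,E:wait,S:car3-GO,W:wait | queues: N=2 E=0 S=0 W=4
Step 2 [NS]: N:car7-GO,E:wait,S:empty,W:wait | queues: N=1 E=0 S=0 W=4
Step 3 [EW]: N:wait,E:empty,S:wait,W:car2-GO | queues: N=1 E=0 S=0 W=3
Step 4 [EW]: N:wait,E:empty,S:wait,W:car4-GO | queues: N=1 E=0 S=0 W=2
Step 5 [EW]: N:wait,E:empty,S:wait,W:car5-GO | queues: N=1 E=0 S=0 W=1
Step 6 [EW]: N:wait,E:empty,S:wait,W:car6-GO | queues: N=1 E=0 S=0 W=0
Step 7 [NS]: N:car8-GO,E:wait,S:empty,W:wait | queues: N=0 E=0 S=0 W=0

N: empty
E: empty
S: empty
W: empty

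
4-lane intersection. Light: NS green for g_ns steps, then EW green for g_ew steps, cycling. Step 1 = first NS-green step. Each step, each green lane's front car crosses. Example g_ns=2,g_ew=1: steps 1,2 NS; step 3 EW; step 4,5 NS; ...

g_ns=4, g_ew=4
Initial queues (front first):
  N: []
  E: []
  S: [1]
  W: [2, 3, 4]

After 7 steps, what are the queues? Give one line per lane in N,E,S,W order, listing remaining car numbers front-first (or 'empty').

Step 1 [NS]: N:empty,E:wait,S:car1-GO,W:wait | queues: N=0 E=0 S=0 W=3
Step 2 [NS]: N:empty,E:wait,S:empty,W:wait | queues: N=0 E=0 S=0 W=3
Step 3 [NS]: N:empty,E:wait,S:empty,W:wait | queues: N=0 E=0 S=0 W=3
Step 4 [NS]: N:empty,E:wait,S:empty,W:wait | queues: N=0 E=0 S=0 W=3
Step 5 [EW]: N:wait,E:empty,S:wait,W:car2-GO | queues: N=0 E=0 S=0 W=2
Step 6 [EW]: N:wait,E:empty,S:wait,W:car3-GO | queues: N=0 E=0 S=0 W=1
Step 7 [EW]: N:wait,E:empty,S:wait,W:car4-GO | queues: N=0 E=0 S=0 W=0

N: empty
E: empty
S: empty
W: empty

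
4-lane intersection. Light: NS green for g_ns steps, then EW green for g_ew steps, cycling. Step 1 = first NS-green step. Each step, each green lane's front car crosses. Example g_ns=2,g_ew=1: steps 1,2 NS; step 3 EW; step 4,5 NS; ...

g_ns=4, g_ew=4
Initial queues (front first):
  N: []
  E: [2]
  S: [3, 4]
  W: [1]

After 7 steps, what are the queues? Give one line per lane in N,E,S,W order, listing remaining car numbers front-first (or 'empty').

Step 1 [NS]: N:empty,E:wait,S:car3-GO,W:wait | queues: N=0 E=1 S=1 W=1
Step 2 [NS]: N:empty,E:wait,S:car4-GO,W:wait | queues: N=0 E=1 S=0 W=1
Step 3 [NS]: N:empty,E:wait,S:empty,W:wait | queues: N=0 E=1 S=0 W=1
Step 4 [NS]: N:empty,E:wait,S:empty,W:wait | queues: N=0 E=1 S=0 W=1
Step 5 [EW]: N:wait,E:car2-GO,S:wait,W:car1-GO | queues: N=0 E=0 S=0 W=0

N: empty
E: empty
S: empty
W: empty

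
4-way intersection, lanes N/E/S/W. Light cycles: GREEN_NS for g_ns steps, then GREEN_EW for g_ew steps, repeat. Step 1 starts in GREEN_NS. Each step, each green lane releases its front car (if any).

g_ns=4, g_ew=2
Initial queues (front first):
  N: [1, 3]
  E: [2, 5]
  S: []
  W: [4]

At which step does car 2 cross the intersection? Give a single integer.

Step 1 [NS]: N:car1-GO,E:wait,S:empty,W:wait | queues: N=1 E=2 S=0 W=1
Step 2 [NS]: N:car3-GO,E:wait,S:empty,W:wait | queues: N=0 E=2 S=0 W=1
Step 3 [NS]: N:empty,E:wait,S:empty,W:wait | queues: N=0 E=2 S=0 W=1
Step 4 [NS]: N:empty,E:wait,S:empty,W:wait | queues: N=0 E=2 S=0 W=1
Step 5 [EW]: N:wait,E:car2-GO,S:wait,W:car4-GO | queues: N=0 E=1 S=0 W=0
Step 6 [EW]: N:wait,E:car5-GO,S:wait,W:empty | queues: N=0 E=0 S=0 W=0
Car 2 crosses at step 5

5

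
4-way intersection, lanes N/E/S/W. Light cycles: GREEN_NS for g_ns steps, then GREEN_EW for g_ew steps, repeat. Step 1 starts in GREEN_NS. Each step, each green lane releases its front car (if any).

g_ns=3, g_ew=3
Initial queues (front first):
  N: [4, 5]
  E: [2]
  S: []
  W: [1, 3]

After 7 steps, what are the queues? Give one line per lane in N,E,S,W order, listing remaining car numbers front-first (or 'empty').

Step 1 [NS]: N:car4-GO,E:wait,S:empty,W:wait | queues: N=1 E=1 S=0 W=2
Step 2 [NS]: N:car5-GO,E:wait,S:empty,W:wait | queues: N=0 E=1 S=0 W=2
Step 3 [NS]: N:empty,E:wait,S:empty,W:wait | queues: N=0 E=1 S=0 W=2
Step 4 [EW]: N:wait,E:car2-GO,S:wait,W:car1-GO | queues: N=0 E=0 S=0 W=1
Step 5 [EW]: N:wait,E:empty,S:wait,W:car3-GO | queues: N=0 E=0 S=0 W=0

N: empty
E: empty
S: empty
W: empty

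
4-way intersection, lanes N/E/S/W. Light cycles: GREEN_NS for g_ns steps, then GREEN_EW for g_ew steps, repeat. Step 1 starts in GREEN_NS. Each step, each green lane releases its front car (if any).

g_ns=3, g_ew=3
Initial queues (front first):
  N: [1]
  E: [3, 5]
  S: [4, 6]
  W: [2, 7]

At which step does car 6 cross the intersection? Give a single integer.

Step 1 [NS]: N:car1-GO,E:wait,S:car4-GO,W:wait | queues: N=0 E=2 S=1 W=2
Step 2 [NS]: N:empty,E:wait,S:car6-GO,W:wait | queues: N=0 E=2 S=0 W=2
Step 3 [NS]: N:empty,E:wait,S:empty,W:wait | queues: N=0 E=2 S=0 W=2
Step 4 [EW]: N:wait,E:car3-GO,S:wait,W:car2-GO | queues: N=0 E=1 S=0 W=1
Step 5 [EW]: N:wait,E:car5-GO,S:wait,W:car7-GO | queues: N=0 E=0 S=0 W=0
Car 6 crosses at step 2

2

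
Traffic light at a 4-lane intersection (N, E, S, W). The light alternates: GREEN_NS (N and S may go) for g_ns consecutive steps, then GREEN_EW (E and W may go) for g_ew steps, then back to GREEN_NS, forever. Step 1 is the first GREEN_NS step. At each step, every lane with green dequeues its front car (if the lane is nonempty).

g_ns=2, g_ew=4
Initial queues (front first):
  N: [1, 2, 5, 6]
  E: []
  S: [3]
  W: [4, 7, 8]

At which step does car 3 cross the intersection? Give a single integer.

Step 1 [NS]: N:car1-GO,E:wait,S:car3-GO,W:wait | queues: N=3 E=0 S=0 W=3
Step 2 [NS]: N:car2-GO,E:wait,S:empty,W:wait | queues: N=2 E=0 S=0 W=3
Step 3 [EW]: N:wait,E:empty,S:wait,W:car4-GO | queues: N=2 E=0 S=0 W=2
Step 4 [EW]: N:wait,E:empty,S:wait,W:car7-GO | queues: N=2 E=0 S=0 W=1
Step 5 [EW]: N:wait,E:empty,S:wait,W:car8-GO | queues: N=2 E=0 S=0 W=0
Step 6 [EW]: N:wait,E:empty,S:wait,W:empty | queues: N=2 E=0 S=0 W=0
Step 7 [NS]: N:car5-GO,E:wait,S:empty,W:wait | queues: N=1 E=0 S=0 W=0
Step 8 [NS]: N:car6-GO,E:wait,S:empty,W:wait | queues: N=0 E=0 S=0 W=0
Car 3 crosses at step 1

1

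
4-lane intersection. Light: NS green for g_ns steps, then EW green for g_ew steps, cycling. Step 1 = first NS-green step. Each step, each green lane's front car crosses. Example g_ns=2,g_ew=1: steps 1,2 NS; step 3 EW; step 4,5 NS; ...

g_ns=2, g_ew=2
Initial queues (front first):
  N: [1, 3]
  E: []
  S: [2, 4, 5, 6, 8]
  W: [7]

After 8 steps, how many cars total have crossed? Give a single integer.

Step 1 [NS]: N:car1-GO,E:wait,S:car2-GO,W:wait | queues: N=1 E=0 S=4 W=1
Step 2 [NS]: N:car3-GO,E:wait,S:car4-GO,W:wait | queues: N=0 E=0 S=3 W=1
Step 3 [EW]: N:wait,E:empty,S:wait,W:car7-GO | queues: N=0 E=0 S=3 W=0
Step 4 [EW]: N:wait,E:empty,S:wait,W:empty | queues: N=0 E=0 S=3 W=0
Step 5 [NS]: N:empty,E:wait,S:car5-GO,W:wait | queues: N=0 E=0 S=2 W=0
Step 6 [NS]: N:empty,E:wait,S:car6-GO,W:wait | queues: N=0 E=0 S=1 W=0
Step 7 [EW]: N:wait,E:empty,S:wait,W:empty | queues: N=0 E=0 S=1 W=0
Step 8 [EW]: N:wait,E:empty,S:wait,W:empty | queues: N=0 E=0 S=1 W=0
Cars crossed by step 8: 7

Answer: 7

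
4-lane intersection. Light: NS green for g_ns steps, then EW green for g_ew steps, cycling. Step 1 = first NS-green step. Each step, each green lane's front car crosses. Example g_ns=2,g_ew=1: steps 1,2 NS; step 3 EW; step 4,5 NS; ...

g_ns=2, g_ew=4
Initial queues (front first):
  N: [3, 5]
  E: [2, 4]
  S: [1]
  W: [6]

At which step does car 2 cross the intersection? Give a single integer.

Step 1 [NS]: N:car3-GO,E:wait,S:car1-GO,W:wait | queues: N=1 E=2 S=0 W=1
Step 2 [NS]: N:car5-GO,E:wait,S:empty,W:wait | queues: N=0 E=2 S=0 W=1
Step 3 [EW]: N:wait,E:car2-GO,S:wait,W:car6-GO | queues: N=0 E=1 S=0 W=0
Step 4 [EW]: N:wait,E:car4-GO,S:wait,W:empty | queues: N=0 E=0 S=0 W=0
Car 2 crosses at step 3

3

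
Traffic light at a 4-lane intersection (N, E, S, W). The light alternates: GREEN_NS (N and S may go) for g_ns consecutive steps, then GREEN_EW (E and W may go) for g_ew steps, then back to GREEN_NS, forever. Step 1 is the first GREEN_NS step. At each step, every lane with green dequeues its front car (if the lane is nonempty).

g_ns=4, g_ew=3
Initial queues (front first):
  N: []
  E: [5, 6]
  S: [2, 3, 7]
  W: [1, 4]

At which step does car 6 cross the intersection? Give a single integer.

Step 1 [NS]: N:empty,E:wait,S:car2-GO,W:wait | queues: N=0 E=2 S=2 W=2
Step 2 [NS]: N:empty,E:wait,S:car3-GO,W:wait | queues: N=0 E=2 S=1 W=2
Step 3 [NS]: N:empty,E:wait,S:car7-GO,W:wait | queues: N=0 E=2 S=0 W=2
Step 4 [NS]: N:empty,E:wait,S:empty,W:wait | queues: N=0 E=2 S=0 W=2
Step 5 [EW]: N:wait,E:car5-GO,S:wait,W:car1-GO | queues: N=0 E=1 S=0 W=1
Step 6 [EW]: N:wait,E:car6-GO,S:wait,W:car4-GO | queues: N=0 E=0 S=0 W=0
Car 6 crosses at step 6

6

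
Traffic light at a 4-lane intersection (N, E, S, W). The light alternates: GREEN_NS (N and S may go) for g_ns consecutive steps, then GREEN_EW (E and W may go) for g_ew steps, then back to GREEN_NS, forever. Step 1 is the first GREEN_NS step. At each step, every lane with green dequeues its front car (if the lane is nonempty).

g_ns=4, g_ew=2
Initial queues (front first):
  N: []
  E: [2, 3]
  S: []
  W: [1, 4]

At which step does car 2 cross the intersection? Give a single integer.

Step 1 [NS]: N:empty,E:wait,S:empty,W:wait | queues: N=0 E=2 S=0 W=2
Step 2 [NS]: N:empty,E:wait,S:empty,W:wait | queues: N=0 E=2 S=0 W=2
Step 3 [NS]: N:empty,E:wait,S:empty,W:wait | queues: N=0 E=2 S=0 W=2
Step 4 [NS]: N:empty,E:wait,S:empty,W:wait | queues: N=0 E=2 S=0 W=2
Step 5 [EW]: N:wait,E:car2-GO,S:wait,W:car1-GO | queues: N=0 E=1 S=0 W=1
Step 6 [EW]: N:wait,E:car3-GO,S:wait,W:car4-GO | queues: N=0 E=0 S=0 W=0
Car 2 crosses at step 5

5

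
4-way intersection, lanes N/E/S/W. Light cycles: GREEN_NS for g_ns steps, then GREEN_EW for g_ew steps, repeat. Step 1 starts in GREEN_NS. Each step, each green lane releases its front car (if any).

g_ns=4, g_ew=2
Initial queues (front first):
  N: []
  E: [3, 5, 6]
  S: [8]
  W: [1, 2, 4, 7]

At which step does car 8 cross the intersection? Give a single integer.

Step 1 [NS]: N:empty,E:wait,S:car8-GO,W:wait | queues: N=0 E=3 S=0 W=4
Step 2 [NS]: N:empty,E:wait,S:empty,W:wait | queues: N=0 E=3 S=0 W=4
Step 3 [NS]: N:empty,E:wait,S:empty,W:wait | queues: N=0 E=3 S=0 W=4
Step 4 [NS]: N:empty,E:wait,S:empty,W:wait | queues: N=0 E=3 S=0 W=4
Step 5 [EW]: N:wait,E:car3-GO,S:wait,W:car1-GO | queues: N=0 E=2 S=0 W=3
Step 6 [EW]: N:wait,E:car5-GO,S:wait,W:car2-GO | queues: N=0 E=1 S=0 W=2
Step 7 [NS]: N:empty,E:wait,S:empty,W:wait | queues: N=0 E=1 S=0 W=2
Step 8 [NS]: N:empty,E:wait,S:empty,W:wait | queues: N=0 E=1 S=0 W=2
Step 9 [NS]: N:empty,E:wait,S:empty,W:wait | queues: N=0 E=1 S=0 W=2
Step 10 [NS]: N:empty,E:wait,S:empty,W:wait | queues: N=0 E=1 S=0 W=2
Step 11 [EW]: N:wait,E:car6-GO,S:wait,W:car4-GO | queues: N=0 E=0 S=0 W=1
Step 12 [EW]: N:wait,E:empty,S:wait,W:car7-GO | queues: N=0 E=0 S=0 W=0
Car 8 crosses at step 1

1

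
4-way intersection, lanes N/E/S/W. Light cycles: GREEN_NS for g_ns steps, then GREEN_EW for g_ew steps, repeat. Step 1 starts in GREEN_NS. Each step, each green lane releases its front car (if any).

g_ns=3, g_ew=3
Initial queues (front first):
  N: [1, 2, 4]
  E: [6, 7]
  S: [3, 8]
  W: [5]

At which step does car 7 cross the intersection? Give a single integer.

Step 1 [NS]: N:car1-GO,E:wait,S:car3-GO,W:wait | queues: N=2 E=2 S=1 W=1
Step 2 [NS]: N:car2-GO,E:wait,S:car8-GO,W:wait | queues: N=1 E=2 S=0 W=1
Step 3 [NS]: N:car4-GO,E:wait,S:empty,W:wait | queues: N=0 E=2 S=0 W=1
Step 4 [EW]: N:wait,E:car6-GO,S:wait,W:car5-GO | queues: N=0 E=1 S=0 W=0
Step 5 [EW]: N:wait,E:car7-GO,S:wait,W:empty | queues: N=0 E=0 S=0 W=0
Car 7 crosses at step 5

5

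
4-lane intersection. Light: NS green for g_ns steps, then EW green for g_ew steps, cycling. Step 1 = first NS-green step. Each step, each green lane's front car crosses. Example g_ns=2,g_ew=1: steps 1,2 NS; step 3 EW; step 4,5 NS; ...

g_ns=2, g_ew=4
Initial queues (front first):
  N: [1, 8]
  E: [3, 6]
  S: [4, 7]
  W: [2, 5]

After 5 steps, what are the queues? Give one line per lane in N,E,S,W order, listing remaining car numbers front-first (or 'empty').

Step 1 [NS]: N:car1-GO,E:wait,S:car4-GO,W:wait | queues: N=1 E=2 S=1 W=2
Step 2 [NS]: N:car8-GO,E:wait,S:car7-GO,W:wait | queues: N=0 E=2 S=0 W=2
Step 3 [EW]: N:wait,E:car3-GO,S:wait,W:car2-GO | queues: N=0 E=1 S=0 W=1
Step 4 [EW]: N:wait,E:car6-GO,S:wait,W:car5-GO | queues: N=0 E=0 S=0 W=0

N: empty
E: empty
S: empty
W: empty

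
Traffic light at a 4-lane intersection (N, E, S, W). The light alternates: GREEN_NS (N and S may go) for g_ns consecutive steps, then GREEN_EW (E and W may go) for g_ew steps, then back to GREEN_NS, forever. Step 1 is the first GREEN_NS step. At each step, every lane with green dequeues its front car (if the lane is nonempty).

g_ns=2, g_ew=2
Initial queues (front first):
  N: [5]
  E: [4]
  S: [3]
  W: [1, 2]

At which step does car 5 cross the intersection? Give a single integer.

Step 1 [NS]: N:car5-GO,E:wait,S:car3-GO,W:wait | queues: N=0 E=1 S=0 W=2
Step 2 [NS]: N:empty,E:wait,S:empty,W:wait | queues: N=0 E=1 S=0 W=2
Step 3 [EW]: N:wait,E:car4-GO,S:wait,W:car1-GO | queues: N=0 E=0 S=0 W=1
Step 4 [EW]: N:wait,E:empty,S:wait,W:car2-GO | queues: N=0 E=0 S=0 W=0
Car 5 crosses at step 1

1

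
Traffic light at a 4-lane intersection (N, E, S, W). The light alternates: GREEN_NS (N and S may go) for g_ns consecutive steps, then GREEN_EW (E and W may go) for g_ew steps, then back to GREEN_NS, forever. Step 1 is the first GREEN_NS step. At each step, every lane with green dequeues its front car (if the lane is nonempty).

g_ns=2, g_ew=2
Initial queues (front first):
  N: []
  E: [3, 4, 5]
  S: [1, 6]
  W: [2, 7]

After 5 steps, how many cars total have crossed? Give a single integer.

Step 1 [NS]: N:empty,E:wait,S:car1-GO,W:wait | queues: N=0 E=3 S=1 W=2
Step 2 [NS]: N:empty,E:wait,S:car6-GO,W:wait | queues: N=0 E=3 S=0 W=2
Step 3 [EW]: N:wait,E:car3-GO,S:wait,W:car2-GO | queues: N=0 E=2 S=0 W=1
Step 4 [EW]: N:wait,E:car4-GO,S:wait,W:car7-GO | queues: N=0 E=1 S=0 W=0
Step 5 [NS]: N:empty,E:wait,S:empty,W:wait | queues: N=0 E=1 S=0 W=0
Cars crossed by step 5: 6

Answer: 6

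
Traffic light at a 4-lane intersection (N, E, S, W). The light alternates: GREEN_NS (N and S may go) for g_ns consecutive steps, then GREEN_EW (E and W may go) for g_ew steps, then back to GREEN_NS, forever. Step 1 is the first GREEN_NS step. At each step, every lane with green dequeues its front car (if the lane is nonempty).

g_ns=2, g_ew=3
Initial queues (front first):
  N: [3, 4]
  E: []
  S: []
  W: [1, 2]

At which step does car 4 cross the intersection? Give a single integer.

Step 1 [NS]: N:car3-GO,E:wait,S:empty,W:wait | queues: N=1 E=0 S=0 W=2
Step 2 [NS]: N:car4-GO,E:wait,S:empty,W:wait | queues: N=0 E=0 S=0 W=2
Step 3 [EW]: N:wait,E:empty,S:wait,W:car1-GO | queues: N=0 E=0 S=0 W=1
Step 4 [EW]: N:wait,E:empty,S:wait,W:car2-GO | queues: N=0 E=0 S=0 W=0
Car 4 crosses at step 2

2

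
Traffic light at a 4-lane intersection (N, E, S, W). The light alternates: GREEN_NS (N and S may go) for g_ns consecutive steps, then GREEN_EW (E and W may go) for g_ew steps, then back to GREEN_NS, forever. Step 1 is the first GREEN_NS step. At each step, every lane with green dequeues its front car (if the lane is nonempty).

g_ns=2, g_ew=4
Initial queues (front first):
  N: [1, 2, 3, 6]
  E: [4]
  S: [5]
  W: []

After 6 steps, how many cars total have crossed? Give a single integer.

Answer: 4

Derivation:
Step 1 [NS]: N:car1-GO,E:wait,S:car5-GO,W:wait | queues: N=3 E=1 S=0 W=0
Step 2 [NS]: N:car2-GO,E:wait,S:empty,W:wait | queues: N=2 E=1 S=0 W=0
Step 3 [EW]: N:wait,E:car4-GO,S:wait,W:empty | queues: N=2 E=0 S=0 W=0
Step 4 [EW]: N:wait,E:empty,S:wait,W:empty | queues: N=2 E=0 S=0 W=0
Step 5 [EW]: N:wait,E:empty,S:wait,W:empty | queues: N=2 E=0 S=0 W=0
Step 6 [EW]: N:wait,E:empty,S:wait,W:empty | queues: N=2 E=0 S=0 W=0
Cars crossed by step 6: 4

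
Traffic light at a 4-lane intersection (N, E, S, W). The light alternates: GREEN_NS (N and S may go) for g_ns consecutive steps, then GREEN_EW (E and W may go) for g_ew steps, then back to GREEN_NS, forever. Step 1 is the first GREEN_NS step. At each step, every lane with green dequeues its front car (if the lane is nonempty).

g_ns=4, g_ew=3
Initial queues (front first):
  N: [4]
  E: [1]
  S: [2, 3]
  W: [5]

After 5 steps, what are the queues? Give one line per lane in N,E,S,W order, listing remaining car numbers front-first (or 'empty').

Step 1 [NS]: N:car4-GO,E:wait,S:car2-GO,W:wait | queues: N=0 E=1 S=1 W=1
Step 2 [NS]: N:empty,E:wait,S:car3-GO,W:wait | queues: N=0 E=1 S=0 W=1
Step 3 [NS]: N:empty,E:wait,S:empty,W:wait | queues: N=0 E=1 S=0 W=1
Step 4 [NS]: N:empty,E:wait,S:empty,W:wait | queues: N=0 E=1 S=0 W=1
Step 5 [EW]: N:wait,E:car1-GO,S:wait,W:car5-GO | queues: N=0 E=0 S=0 W=0

N: empty
E: empty
S: empty
W: empty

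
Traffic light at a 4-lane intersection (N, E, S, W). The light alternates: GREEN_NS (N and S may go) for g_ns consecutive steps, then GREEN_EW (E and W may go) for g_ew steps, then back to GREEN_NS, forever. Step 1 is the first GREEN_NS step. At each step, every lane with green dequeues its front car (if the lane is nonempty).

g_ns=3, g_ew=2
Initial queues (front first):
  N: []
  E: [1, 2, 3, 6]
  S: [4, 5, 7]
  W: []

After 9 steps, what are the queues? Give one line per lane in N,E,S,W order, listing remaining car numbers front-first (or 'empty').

Step 1 [NS]: N:empty,E:wait,S:car4-GO,W:wait | queues: N=0 E=4 S=2 W=0
Step 2 [NS]: N:empty,E:wait,S:car5-GO,W:wait | queues: N=0 E=4 S=1 W=0
Step 3 [NS]: N:empty,E:wait,S:car7-GO,W:wait | queues: N=0 E=4 S=0 W=0
Step 4 [EW]: N:wait,E:car1-GO,S:wait,W:empty | queues: N=0 E=3 S=0 W=0
Step 5 [EW]: N:wait,E:car2-GO,S:wait,W:empty | queues: N=0 E=2 S=0 W=0
Step 6 [NS]: N:empty,E:wait,S:empty,W:wait | queues: N=0 E=2 S=0 W=0
Step 7 [NS]: N:empty,E:wait,S:empty,W:wait | queues: N=0 E=2 S=0 W=0
Step 8 [NS]: N:empty,E:wait,S:empty,W:wait | queues: N=0 E=2 S=0 W=0
Step 9 [EW]: N:wait,E:car3-GO,S:wait,W:empty | queues: N=0 E=1 S=0 W=0

N: empty
E: 6
S: empty
W: empty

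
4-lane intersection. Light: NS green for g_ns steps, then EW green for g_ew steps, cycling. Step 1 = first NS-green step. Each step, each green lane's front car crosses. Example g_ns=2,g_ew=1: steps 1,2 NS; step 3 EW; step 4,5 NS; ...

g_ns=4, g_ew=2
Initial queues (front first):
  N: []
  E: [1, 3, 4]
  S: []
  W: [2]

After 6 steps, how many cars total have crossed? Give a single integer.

Answer: 3

Derivation:
Step 1 [NS]: N:empty,E:wait,S:empty,W:wait | queues: N=0 E=3 S=0 W=1
Step 2 [NS]: N:empty,E:wait,S:empty,W:wait | queues: N=0 E=3 S=0 W=1
Step 3 [NS]: N:empty,E:wait,S:empty,W:wait | queues: N=0 E=3 S=0 W=1
Step 4 [NS]: N:empty,E:wait,S:empty,W:wait | queues: N=0 E=3 S=0 W=1
Step 5 [EW]: N:wait,E:car1-GO,S:wait,W:car2-GO | queues: N=0 E=2 S=0 W=0
Step 6 [EW]: N:wait,E:car3-GO,S:wait,W:empty | queues: N=0 E=1 S=0 W=0
Cars crossed by step 6: 3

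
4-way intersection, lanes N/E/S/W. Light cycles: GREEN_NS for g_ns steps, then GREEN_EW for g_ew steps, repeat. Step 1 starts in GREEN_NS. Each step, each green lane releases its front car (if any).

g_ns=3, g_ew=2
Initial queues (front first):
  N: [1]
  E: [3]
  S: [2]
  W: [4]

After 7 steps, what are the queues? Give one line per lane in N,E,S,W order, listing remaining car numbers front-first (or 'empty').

Step 1 [NS]: N:car1-GO,E:wait,S:car2-GO,W:wait | queues: N=0 E=1 S=0 W=1
Step 2 [NS]: N:empty,E:wait,S:empty,W:wait | queues: N=0 E=1 S=0 W=1
Step 3 [NS]: N:empty,E:wait,S:empty,W:wait | queues: N=0 E=1 S=0 W=1
Step 4 [EW]: N:wait,E:car3-GO,S:wait,W:car4-GO | queues: N=0 E=0 S=0 W=0

N: empty
E: empty
S: empty
W: empty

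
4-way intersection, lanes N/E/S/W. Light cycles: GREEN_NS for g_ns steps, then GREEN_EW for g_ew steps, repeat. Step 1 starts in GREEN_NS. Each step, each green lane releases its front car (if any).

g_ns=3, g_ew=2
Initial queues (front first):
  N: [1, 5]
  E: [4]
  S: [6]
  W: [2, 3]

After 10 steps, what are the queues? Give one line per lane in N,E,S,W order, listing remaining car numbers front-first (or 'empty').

Step 1 [NS]: N:car1-GO,E:wait,S:car6-GO,W:wait | queues: N=1 E=1 S=0 W=2
Step 2 [NS]: N:car5-GO,E:wait,S:empty,W:wait | queues: N=0 E=1 S=0 W=2
Step 3 [NS]: N:empty,E:wait,S:empty,W:wait | queues: N=0 E=1 S=0 W=2
Step 4 [EW]: N:wait,E:car4-GO,S:wait,W:car2-GO | queues: N=0 E=0 S=0 W=1
Step 5 [EW]: N:wait,E:empty,S:wait,W:car3-GO | queues: N=0 E=0 S=0 W=0

N: empty
E: empty
S: empty
W: empty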